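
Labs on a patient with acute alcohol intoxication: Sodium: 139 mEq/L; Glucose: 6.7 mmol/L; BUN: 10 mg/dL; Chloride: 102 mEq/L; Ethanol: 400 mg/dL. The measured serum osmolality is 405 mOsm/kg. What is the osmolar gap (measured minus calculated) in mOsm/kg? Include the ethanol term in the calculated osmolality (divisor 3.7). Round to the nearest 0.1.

8.6 mOsm/kg

Calculated osmolality = 2·Na + glucose + BUN/2.8 + ethanol/3.7
= 2·139 + 6.7 + 10/2.8 + 400/3.7
= 278 + 6.70 + 3.57 + 108.11
= 396.38 mOsm/kg ≈ 396.4 mOsm/kg
Osmolar gap = measured − calculated = 405 − 396.4 = 8.6 mOsm/kg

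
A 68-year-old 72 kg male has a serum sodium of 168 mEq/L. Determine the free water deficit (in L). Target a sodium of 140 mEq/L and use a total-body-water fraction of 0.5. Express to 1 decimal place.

TBW = 0.5 · 72 = 36 L
Free water deficit = TBW · (Na/140 − 1)
= 36 · (168/140 − 1)
= 36 · 0.2
= 7.2 L

7.2 L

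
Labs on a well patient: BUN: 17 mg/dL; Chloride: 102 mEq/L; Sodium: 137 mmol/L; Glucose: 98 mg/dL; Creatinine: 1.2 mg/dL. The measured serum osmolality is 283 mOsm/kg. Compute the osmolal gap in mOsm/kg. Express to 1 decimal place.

-2.5 mOsm/kg

Calculated osmolality = 2·Na + glucose/18 + BUN/2.8
= 2·137 + 98/18 + 17/2.8
= 274 + 5.44 + 6.07
= 285.51 mOsm/kg ≈ 285.5 mOsm/kg
Osmolar gap = measured − calculated = 283 − 285.5 = -2.5 mOsm/kg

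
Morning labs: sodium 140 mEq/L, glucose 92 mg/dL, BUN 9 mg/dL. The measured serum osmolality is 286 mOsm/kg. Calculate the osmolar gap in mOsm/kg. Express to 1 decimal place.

Calculated osmolality = 2·Na + glucose/18 + BUN/2.8
= 2·140 + 92/18 + 9/2.8
= 280 + 5.11 + 3.21
= 288.32 mOsm/kg ≈ 288.3 mOsm/kg
Osmolar gap = measured − calculated = 286 − 288.3 = -2.3 mOsm/kg

-2.3 mOsm/kg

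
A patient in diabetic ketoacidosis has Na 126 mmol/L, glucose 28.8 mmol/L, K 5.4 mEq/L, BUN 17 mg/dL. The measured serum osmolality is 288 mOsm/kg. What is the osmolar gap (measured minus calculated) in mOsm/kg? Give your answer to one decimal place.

1.1 mOsm/kg

Calculated osmolality = 2·Na + glucose + BUN/2.8
= 2·126 + 28.8 + 17/2.8
= 252 + 28.80 + 6.07
= 286.87 mOsm/kg ≈ 286.9 mOsm/kg
Osmolar gap = measured − calculated = 288 − 286.9 = 1.1 mOsm/kg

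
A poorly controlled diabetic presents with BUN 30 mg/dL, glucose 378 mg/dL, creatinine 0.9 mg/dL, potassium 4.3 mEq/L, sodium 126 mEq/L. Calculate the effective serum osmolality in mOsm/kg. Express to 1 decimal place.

273.0 mOsm/kg

Effective osmolality excludes urea (freely permeant across cell membranes):
2·Na + glucose/18
= 2·126 + 378/18
= 252 + 21
= 273 mOsm/kg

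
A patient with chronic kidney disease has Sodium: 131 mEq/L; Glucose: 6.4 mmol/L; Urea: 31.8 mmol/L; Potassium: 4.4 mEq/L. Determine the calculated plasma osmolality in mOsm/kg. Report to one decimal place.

300.2 mOsm/kg

Calculated osmolality = 2·Na + glucose + urea
= 2·131 + 6.4 + 31.8
= 262 + 6.40 + 31.80
= 300.2 mOsm/kg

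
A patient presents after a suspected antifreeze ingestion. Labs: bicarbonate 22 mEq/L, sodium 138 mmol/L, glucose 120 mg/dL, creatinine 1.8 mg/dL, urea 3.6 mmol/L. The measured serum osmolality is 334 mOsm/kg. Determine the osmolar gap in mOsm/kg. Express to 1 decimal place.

47.7 mOsm/kg

Calculated osmolality = 2·Na + glucose/18 + urea
= 2·138 + 120/18 + 3.6
= 276 + 6.67 + 3.60
= 286.27 mOsm/kg ≈ 286.3 mOsm/kg
Osmolar gap = measured − calculated = 334 − 286.3 = 47.7 mOsm/kg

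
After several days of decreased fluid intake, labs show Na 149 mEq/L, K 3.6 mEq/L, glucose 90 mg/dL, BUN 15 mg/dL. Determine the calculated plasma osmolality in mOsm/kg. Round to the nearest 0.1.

Calculated osmolality = 2·Na + glucose/18 + BUN/2.8
= 2·149 + 90/18 + 15/2.8
= 298 + 5 + 5.36
= 308.36 mOsm/kg

308.4 mOsm/kg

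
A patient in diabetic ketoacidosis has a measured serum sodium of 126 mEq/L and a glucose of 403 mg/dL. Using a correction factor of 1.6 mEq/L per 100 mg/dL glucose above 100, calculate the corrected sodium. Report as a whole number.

131 mEq/L

Corrected Na = measured Na + 1.6 · (glucose − 100)/100
= 126 + 1.6 · (403 − 100)/100
= 126 + 4.8
= 130.8 mEq/L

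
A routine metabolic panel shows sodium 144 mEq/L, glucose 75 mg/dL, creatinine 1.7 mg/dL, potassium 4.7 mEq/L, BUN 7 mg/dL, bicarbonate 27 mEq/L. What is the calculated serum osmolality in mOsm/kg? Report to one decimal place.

Calculated osmolality = 2·Na + glucose/18 + BUN/2.8
= 2·144 + 75/18 + 7/2.8
= 288 + 4.17 + 2.50
= 294.67 mOsm/kg

294.7 mOsm/kg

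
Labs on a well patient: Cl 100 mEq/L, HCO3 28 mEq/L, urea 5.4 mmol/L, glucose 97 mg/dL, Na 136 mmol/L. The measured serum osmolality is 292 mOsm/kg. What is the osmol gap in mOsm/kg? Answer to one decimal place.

Calculated osmolality = 2·Na + glucose/18 + urea
= 2·136 + 97/18 + 5.4
= 272 + 5.39 + 5.40
= 282.79 mOsm/kg ≈ 282.8 mOsm/kg
Osmolar gap = measured − calculated = 292 − 282.8 = 9.2 mOsm/kg

9.2 mOsm/kg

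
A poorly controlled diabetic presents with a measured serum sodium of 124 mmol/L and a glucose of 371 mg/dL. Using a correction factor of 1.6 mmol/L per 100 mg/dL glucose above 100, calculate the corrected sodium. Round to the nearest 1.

Corrected Na = measured Na + 1.6 · (glucose − 100)/100
= 124 + 1.6 · (371 − 100)/100
= 124 + 4.3
= 128.3 mmol/L

128 mmol/L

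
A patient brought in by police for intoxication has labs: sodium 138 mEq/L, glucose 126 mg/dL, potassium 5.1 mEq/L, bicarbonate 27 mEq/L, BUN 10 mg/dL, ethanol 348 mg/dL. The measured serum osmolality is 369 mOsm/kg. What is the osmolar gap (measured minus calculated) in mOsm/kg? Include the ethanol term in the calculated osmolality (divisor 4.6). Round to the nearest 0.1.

6.8 mOsm/kg

Calculated osmolality = 2·Na + glucose/18 + BUN/2.8 + ethanol/4.6
= 2·138 + 126/18 + 10/2.8 + 348/4.6
= 276 + 7 + 3.57 + 75.65
= 362.22 mOsm/kg ≈ 362.2 mOsm/kg
Osmolar gap = measured − calculated = 369 − 362.2 = 6.8 mOsm/kg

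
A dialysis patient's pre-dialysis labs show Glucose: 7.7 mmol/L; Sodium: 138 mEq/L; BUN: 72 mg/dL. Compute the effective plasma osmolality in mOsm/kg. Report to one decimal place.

283.7 mOsm/kg

Effective osmolality excludes urea (freely permeant across cell membranes):
2·Na + glucose
= 2·138 + 7.7
= 276 + 7.7
= 283.7 mOsm/kg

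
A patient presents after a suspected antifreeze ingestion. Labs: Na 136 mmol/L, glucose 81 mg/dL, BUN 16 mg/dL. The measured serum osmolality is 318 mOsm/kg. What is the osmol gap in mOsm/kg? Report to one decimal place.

Calculated osmolality = 2·Na + glucose/18 + BUN/2.8
= 2·136 + 81/18 + 16/2.8
= 272 + 4.50 + 5.71
= 282.21 mOsm/kg ≈ 282.2 mOsm/kg
Osmolar gap = measured − calculated = 318 − 282.2 = 35.8 mOsm/kg

35.8 mOsm/kg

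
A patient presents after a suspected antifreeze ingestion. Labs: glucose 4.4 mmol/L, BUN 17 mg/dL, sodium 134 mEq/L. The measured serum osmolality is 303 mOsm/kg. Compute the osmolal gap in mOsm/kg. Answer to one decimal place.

Calculated osmolality = 2·Na + glucose + BUN/2.8
= 2·134 + 4.4 + 17/2.8
= 268 + 4.40 + 6.07
= 278.47 mOsm/kg ≈ 278.5 mOsm/kg
Osmolar gap = measured − calculated = 303 − 278.5 = 24.5 mOsm/kg

24.5 mOsm/kg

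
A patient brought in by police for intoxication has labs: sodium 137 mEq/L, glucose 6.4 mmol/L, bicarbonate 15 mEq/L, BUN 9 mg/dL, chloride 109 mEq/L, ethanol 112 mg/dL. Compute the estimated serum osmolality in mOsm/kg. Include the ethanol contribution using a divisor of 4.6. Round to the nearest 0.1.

308.0 mOsm/kg

Calculated osmolality = 2·Na + glucose + BUN/2.8 + ethanol/4.6
= 2·137 + 6.4 + 9/2.8 + 112/4.6
= 274 + 6.40 + 3.21 + 24.35
= 307.96 mOsm/kg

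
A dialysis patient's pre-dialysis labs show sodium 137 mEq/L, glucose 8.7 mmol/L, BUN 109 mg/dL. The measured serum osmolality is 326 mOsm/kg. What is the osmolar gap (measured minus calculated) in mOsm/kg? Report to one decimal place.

Calculated osmolality = 2·Na + glucose + BUN/2.8
= 2·137 + 8.7 + 109/2.8
= 274 + 8.70 + 38.93
= 321.63 mOsm/kg ≈ 321.6 mOsm/kg
Osmolar gap = measured − calculated = 326 − 321.6 = 4.4 mOsm/kg

4.4 mOsm/kg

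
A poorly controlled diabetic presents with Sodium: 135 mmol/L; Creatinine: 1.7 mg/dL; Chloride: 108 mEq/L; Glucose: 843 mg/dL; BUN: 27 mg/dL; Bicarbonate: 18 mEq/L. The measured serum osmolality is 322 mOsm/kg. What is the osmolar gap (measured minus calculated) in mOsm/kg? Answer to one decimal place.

-4.5 mOsm/kg

Calculated osmolality = 2·Na + glucose/18 + BUN/2.8
= 2·135 + 843/18 + 27/2.8
= 270 + 46.83 + 9.64
= 326.47 mOsm/kg ≈ 326.5 mOsm/kg
Osmolar gap = measured − calculated = 322 − 326.5 = -4.5 mOsm/kg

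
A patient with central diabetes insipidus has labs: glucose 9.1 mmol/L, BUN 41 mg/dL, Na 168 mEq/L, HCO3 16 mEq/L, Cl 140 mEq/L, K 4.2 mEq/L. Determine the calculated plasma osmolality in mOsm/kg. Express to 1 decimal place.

359.7 mOsm/kg

Calculated osmolality = 2·Na + glucose + BUN/2.8
= 2·168 + 9.1 + 41/2.8
= 336 + 9.10 + 14.64
= 359.74 mOsm/kg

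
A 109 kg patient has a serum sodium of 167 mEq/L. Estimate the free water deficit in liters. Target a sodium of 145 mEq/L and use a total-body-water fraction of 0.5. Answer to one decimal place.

TBW = 0.5 · 109 = 54.5 L
Free water deficit = TBW · (Na/145 − 1)
= 54.5 · (167/145 − 1)
= 54.5 · 0.1517
= 8.27 L

8.3 L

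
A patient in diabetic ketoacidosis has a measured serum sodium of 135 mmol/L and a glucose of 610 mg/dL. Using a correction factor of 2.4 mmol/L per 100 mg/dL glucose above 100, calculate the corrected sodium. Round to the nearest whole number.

Corrected Na = measured Na + 2.4 · (glucose − 100)/100
= 135 + 2.4 · (610 − 100)/100
= 135 + 12.2
= 147.2 mmol/L

147 mmol/L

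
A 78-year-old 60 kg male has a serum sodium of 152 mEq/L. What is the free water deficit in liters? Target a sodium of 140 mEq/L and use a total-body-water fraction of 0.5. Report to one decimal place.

2.6 L

TBW = 0.5 · 60 = 30 L
Free water deficit = TBW · (Na/140 − 1)
= 30 · (152/140 − 1)
= 30 · 0.0857
= 2.57 L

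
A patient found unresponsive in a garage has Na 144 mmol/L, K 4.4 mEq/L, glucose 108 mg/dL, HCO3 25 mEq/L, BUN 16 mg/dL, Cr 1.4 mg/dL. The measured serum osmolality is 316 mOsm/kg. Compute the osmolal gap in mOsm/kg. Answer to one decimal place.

Calculated osmolality = 2·Na + glucose/18 + BUN/2.8
= 2·144 + 108/18 + 16/2.8
= 288 + 6 + 5.71
= 299.71 mOsm/kg ≈ 299.7 mOsm/kg
Osmolar gap = measured − calculated = 316 − 299.7 = 16.3 mOsm/kg

16.3 mOsm/kg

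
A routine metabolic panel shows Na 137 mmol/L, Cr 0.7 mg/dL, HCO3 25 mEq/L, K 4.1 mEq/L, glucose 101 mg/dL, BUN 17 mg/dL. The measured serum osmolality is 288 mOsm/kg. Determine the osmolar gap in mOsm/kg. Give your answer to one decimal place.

Calculated osmolality = 2·Na + glucose/18 + BUN/2.8
= 2·137 + 101/18 + 17/2.8
= 274 + 5.61 + 6.07
= 285.68 mOsm/kg ≈ 285.7 mOsm/kg
Osmolar gap = measured − calculated = 288 − 285.7 = 2.3 mOsm/kg

2.3 mOsm/kg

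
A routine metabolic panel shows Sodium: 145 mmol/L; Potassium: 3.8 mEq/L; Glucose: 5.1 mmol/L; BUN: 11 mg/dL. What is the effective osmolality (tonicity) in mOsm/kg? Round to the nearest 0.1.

Effective osmolality excludes urea (freely permeant across cell membranes):
2·Na + glucose
= 2·145 + 5.1
= 290 + 5.1
= 295.1 mOsm/kg

295.1 mOsm/kg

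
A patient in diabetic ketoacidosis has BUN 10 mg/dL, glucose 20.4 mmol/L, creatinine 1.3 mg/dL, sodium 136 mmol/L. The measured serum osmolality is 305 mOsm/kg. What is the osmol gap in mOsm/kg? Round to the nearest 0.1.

Calculated osmolality = 2·Na + glucose + BUN/2.8
= 2·136 + 20.4 + 10/2.8
= 272 + 20.40 + 3.57
= 295.97 mOsm/kg ≈ 296.0 mOsm/kg
Osmolar gap = measured − calculated = 305 − 296.0 = 9.0 mOsm/kg

9.0 mOsm/kg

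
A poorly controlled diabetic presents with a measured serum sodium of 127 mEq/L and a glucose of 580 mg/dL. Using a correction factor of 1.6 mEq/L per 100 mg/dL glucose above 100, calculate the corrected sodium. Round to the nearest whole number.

135 mEq/L

Corrected Na = measured Na + 1.6 · (glucose − 100)/100
= 127 + 1.6 · (580 − 100)/100
= 127 + 7.7
= 134.7 mEq/L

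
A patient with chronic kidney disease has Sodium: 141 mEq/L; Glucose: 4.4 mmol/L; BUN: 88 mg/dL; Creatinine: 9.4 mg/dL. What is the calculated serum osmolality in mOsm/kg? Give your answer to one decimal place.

317.8 mOsm/kg

Calculated osmolality = 2·Na + glucose + BUN/2.8
= 2·141 + 4.4 + 88/2.8
= 282 + 4.40 + 31.43
= 317.83 mOsm/kg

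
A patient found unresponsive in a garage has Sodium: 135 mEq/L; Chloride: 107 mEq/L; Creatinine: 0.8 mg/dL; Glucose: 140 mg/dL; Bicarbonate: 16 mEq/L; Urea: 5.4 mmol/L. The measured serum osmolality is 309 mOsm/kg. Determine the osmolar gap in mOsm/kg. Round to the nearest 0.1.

25.8 mOsm/kg

Calculated osmolality = 2·Na + glucose/18 + urea
= 2·135 + 140/18 + 5.4
= 270 + 7.78 + 5.40
= 283.18 mOsm/kg ≈ 283.2 mOsm/kg
Osmolar gap = measured − calculated = 309 − 283.2 = 25.8 mOsm/kg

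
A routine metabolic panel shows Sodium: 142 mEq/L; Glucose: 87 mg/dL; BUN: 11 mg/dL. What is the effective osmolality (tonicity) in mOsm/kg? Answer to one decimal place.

Effective osmolality excludes urea (freely permeant across cell membranes):
2·Na + glucose/18
= 2·142 + 87/18
= 284 + 4.83
= 288.83 mOsm/kg

288.8 mOsm/kg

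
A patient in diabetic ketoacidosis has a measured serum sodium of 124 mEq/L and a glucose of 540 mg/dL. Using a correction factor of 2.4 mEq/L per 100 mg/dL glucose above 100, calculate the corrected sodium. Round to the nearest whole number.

135 mEq/L

Corrected Na = measured Na + 2.4 · (glucose − 100)/100
= 124 + 2.4 · (540 − 100)/100
= 124 + 10.6
= 134.6 mEq/L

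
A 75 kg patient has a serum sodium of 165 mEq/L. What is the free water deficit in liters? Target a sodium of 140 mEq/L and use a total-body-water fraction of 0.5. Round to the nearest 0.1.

6.7 L

TBW = 0.5 · 75 = 37.5 L
Free water deficit = TBW · (Na/140 − 1)
= 37.5 · (165/140 − 1)
= 37.5 · 0.1786
= 6.7 L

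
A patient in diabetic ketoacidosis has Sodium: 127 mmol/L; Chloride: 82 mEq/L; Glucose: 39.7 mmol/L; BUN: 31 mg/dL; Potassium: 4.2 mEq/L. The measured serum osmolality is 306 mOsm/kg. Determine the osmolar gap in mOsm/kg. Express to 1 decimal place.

Calculated osmolality = 2·Na + glucose + BUN/2.8
= 2·127 + 39.7 + 31/2.8
= 254 + 39.70 + 11.07
= 304.77 mOsm/kg ≈ 304.8 mOsm/kg
Osmolar gap = measured − calculated = 306 − 304.8 = 1.2 mOsm/kg

1.2 mOsm/kg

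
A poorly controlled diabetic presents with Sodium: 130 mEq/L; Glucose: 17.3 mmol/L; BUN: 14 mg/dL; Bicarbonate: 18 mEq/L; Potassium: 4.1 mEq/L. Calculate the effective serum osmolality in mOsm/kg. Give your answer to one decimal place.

Effective osmolality excludes urea (freely permeant across cell membranes):
2·Na + glucose
= 2·130 + 17.3
= 260 + 17.3
= 277.3 mOsm/kg

277.3 mOsm/kg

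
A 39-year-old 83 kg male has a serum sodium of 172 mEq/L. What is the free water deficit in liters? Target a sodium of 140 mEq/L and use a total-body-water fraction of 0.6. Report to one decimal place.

TBW = 0.6 · 83 = 49.8 L
Free water deficit = TBW · (Na/140 − 1)
= 49.8 · (172/140 − 1)
= 49.8 · 0.2286
= 11.38 L

11.4 L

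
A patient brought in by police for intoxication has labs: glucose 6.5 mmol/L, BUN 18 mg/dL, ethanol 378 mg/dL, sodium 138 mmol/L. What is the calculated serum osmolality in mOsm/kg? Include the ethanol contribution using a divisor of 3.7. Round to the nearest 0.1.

Calculated osmolality = 2·Na + glucose + BUN/2.8 + ethanol/3.7
= 2·138 + 6.5 + 18/2.8 + 378/3.7
= 276 + 6.50 + 6.43 + 102.16
= 391.09 mOsm/kg

391.1 mOsm/kg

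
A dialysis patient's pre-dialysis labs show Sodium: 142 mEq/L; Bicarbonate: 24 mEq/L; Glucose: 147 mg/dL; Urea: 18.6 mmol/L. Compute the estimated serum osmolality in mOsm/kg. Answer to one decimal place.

310.8 mOsm/kg

Calculated osmolality = 2·Na + glucose/18 + urea
= 2·142 + 147/18 + 18.6
= 284 + 8.17 + 18.60
= 310.77 mOsm/kg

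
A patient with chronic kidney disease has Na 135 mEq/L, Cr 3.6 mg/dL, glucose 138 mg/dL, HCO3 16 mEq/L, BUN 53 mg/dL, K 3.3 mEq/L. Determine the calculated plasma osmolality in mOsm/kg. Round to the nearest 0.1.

Calculated osmolality = 2·Na + glucose/18 + BUN/2.8
= 2·135 + 138/18 + 53/2.8
= 270 + 7.67 + 18.93
= 296.6 mOsm/kg

296.6 mOsm/kg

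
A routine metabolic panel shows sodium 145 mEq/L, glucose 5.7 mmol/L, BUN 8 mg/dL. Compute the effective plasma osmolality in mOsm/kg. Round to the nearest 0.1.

295.7 mOsm/kg

Effective osmolality excludes urea (freely permeant across cell membranes):
2·Na + glucose
= 2·145 + 5.7
= 290 + 5.7
= 295.7 mOsm/kg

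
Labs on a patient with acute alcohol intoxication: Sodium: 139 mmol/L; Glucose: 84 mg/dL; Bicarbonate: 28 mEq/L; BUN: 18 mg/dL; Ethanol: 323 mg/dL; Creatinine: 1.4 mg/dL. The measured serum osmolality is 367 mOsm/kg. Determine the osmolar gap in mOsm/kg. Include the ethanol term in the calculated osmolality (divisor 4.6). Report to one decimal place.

7.7 mOsm/kg

Calculated osmolality = 2·Na + glucose/18 + BUN/2.8 + ethanol/4.6
= 2·139 + 84/18 + 18/2.8 + 323/4.6
= 278 + 4.67 + 6.43 + 70.22
= 359.32 mOsm/kg ≈ 359.3 mOsm/kg
Osmolar gap = measured − calculated = 367 − 359.3 = 7.7 mOsm/kg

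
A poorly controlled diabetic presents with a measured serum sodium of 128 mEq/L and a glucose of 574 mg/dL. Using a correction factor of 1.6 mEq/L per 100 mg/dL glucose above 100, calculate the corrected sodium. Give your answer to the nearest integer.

Corrected Na = measured Na + 1.6 · (glucose − 100)/100
= 128 + 1.6 · (574 − 100)/100
= 128 + 7.6
= 135.6 mEq/L

136 mEq/L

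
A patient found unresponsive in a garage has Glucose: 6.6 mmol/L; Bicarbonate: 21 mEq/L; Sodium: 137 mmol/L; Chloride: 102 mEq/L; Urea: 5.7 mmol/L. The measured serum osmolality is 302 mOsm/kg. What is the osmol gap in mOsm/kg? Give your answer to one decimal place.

15.7 mOsm/kg

Calculated osmolality = 2·Na + glucose + urea
= 2·137 + 6.6 + 5.7
= 274 + 6.60 + 5.70
= 286.3 mOsm/kg ≈ 286.3 mOsm/kg
Osmolar gap = measured − calculated = 302 − 286.3 = 15.7 mOsm/kg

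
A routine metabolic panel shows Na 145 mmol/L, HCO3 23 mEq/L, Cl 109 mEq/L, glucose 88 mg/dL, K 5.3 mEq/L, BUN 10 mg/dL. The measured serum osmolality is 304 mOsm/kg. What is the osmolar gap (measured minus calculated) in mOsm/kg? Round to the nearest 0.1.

Calculated osmolality = 2·Na + glucose/18 + BUN/2.8
= 2·145 + 88/18 + 10/2.8
= 290 + 4.89 + 3.57
= 298.46 mOsm/kg ≈ 298.5 mOsm/kg
Osmolar gap = measured − calculated = 304 − 298.5 = 5.5 mOsm/kg

5.5 mOsm/kg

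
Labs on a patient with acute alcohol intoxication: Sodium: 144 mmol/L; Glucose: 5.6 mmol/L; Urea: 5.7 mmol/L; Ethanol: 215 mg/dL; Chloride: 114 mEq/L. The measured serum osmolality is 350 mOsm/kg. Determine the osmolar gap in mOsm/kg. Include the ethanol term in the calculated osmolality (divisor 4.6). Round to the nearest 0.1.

Calculated osmolality = 2·Na + glucose + urea + ethanol/4.6
= 2·144 + 5.6 + 5.7 + 215/4.6
= 288 + 5.60 + 5.70 + 46.74
= 346.04 mOsm/kg ≈ 346.0 mOsm/kg
Osmolar gap = measured − calculated = 350 − 346.0 = 4.0 mOsm/kg

4.0 mOsm/kg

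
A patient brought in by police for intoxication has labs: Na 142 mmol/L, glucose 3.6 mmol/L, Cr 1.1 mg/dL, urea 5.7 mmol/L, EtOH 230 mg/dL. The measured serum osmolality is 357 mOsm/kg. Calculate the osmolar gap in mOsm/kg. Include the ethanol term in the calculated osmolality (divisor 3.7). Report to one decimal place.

Calculated osmolality = 2·Na + glucose + urea + ethanol/3.7
= 2·142 + 3.6 + 5.7 + 230/3.7
= 284 + 3.60 + 5.70 + 62.16
= 355.46 mOsm/kg ≈ 355.5 mOsm/kg
Osmolar gap = measured − calculated = 357 − 355.5 = 1.5 mOsm/kg

1.5 mOsm/kg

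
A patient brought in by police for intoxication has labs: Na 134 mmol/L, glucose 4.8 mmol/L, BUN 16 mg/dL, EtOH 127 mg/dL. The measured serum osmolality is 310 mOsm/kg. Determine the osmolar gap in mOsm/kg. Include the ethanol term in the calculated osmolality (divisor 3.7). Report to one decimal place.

Calculated osmolality = 2·Na + glucose + BUN/2.8 + ethanol/3.7
= 2·134 + 4.8 + 16/2.8 + 127/3.7
= 268 + 4.80 + 5.71 + 34.32
= 312.83 mOsm/kg ≈ 312.8 mOsm/kg
Osmolar gap = measured − calculated = 310 − 312.8 = -2.8 mOsm/kg

-2.8 mOsm/kg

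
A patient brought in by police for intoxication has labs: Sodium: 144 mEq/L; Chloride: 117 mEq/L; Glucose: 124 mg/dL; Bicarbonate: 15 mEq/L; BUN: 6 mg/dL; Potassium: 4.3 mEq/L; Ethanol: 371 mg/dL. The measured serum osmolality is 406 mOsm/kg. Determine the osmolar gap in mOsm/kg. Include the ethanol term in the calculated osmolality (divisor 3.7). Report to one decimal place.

Calculated osmolality = 2·Na + glucose/18 + BUN/2.8 + ethanol/3.7
= 2·144 + 124/18 + 6/2.8 + 371/3.7
= 288 + 6.89 + 2.14 + 100.27
= 397.3 mOsm/kg ≈ 397.3 mOsm/kg
Osmolar gap = measured − calculated = 406 − 397.3 = 8.7 mOsm/kg

8.7 mOsm/kg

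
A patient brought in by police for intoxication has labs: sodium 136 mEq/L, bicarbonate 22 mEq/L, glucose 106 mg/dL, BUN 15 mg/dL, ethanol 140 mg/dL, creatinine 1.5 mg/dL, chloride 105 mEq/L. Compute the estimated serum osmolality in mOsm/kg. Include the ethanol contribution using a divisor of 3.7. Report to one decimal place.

Calculated osmolality = 2·Na + glucose/18 + BUN/2.8 + ethanol/3.7
= 2·136 + 106/18 + 15/2.8 + 140/3.7
= 272 + 5.89 + 5.36 + 37.84
= 321.09 mOsm/kg

321.1 mOsm/kg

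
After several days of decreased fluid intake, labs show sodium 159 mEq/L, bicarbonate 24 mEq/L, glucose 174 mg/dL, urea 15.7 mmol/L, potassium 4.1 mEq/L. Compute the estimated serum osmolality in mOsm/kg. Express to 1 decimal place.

Calculated osmolality = 2·Na + glucose/18 + urea
= 2·159 + 174/18 + 15.7
= 318 + 9.67 + 15.70
= 343.37 mOsm/kg

343.4 mOsm/kg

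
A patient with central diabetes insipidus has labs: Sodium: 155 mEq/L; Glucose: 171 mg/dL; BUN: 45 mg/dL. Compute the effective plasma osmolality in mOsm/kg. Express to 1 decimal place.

319.5 mOsm/kg

Effective osmolality excludes urea (freely permeant across cell membranes):
2·Na + glucose/18
= 2·155 + 171/18
= 310 + 9.5
= 319.5 mOsm/kg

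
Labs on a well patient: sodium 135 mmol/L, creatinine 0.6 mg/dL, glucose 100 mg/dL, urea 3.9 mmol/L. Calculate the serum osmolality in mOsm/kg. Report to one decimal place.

Calculated osmolality = 2·Na + glucose/18 + urea
= 2·135 + 100/18 + 3.9
= 270 + 5.56 + 3.90
= 279.46 mOsm/kg

279.5 mOsm/kg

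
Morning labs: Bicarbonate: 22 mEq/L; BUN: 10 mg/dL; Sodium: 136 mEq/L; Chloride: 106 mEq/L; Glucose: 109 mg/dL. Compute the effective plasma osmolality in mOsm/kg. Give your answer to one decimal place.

Effective osmolality excludes urea (freely permeant across cell membranes):
2·Na + glucose/18
= 2·136 + 109/18
= 272 + 6.06
= 278.06 mOsm/kg

278.1 mOsm/kg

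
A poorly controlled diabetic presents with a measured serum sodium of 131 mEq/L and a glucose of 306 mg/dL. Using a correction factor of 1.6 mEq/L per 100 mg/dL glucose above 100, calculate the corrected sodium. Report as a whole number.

Corrected Na = measured Na + 1.6 · (glucose − 100)/100
= 131 + 1.6 · (306 − 100)/100
= 131 + 3.3
= 134.3 mEq/L

134 mEq/L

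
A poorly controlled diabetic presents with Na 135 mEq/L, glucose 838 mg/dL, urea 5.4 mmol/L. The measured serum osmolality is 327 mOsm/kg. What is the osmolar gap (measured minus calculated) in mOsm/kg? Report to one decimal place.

5.0 mOsm/kg

Calculated osmolality = 2·Na + glucose/18 + urea
= 2·135 + 838/18 + 5.4
= 270 + 46.56 + 5.40
= 321.96 mOsm/kg ≈ 322.0 mOsm/kg
Osmolar gap = measured − calculated = 327 − 322.0 = 5.0 mOsm/kg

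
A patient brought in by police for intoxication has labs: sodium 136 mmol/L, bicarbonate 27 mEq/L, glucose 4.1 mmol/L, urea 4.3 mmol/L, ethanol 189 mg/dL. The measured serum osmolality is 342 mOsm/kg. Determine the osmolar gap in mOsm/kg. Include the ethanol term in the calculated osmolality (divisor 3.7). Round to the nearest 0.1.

10.5 mOsm/kg

Calculated osmolality = 2·Na + glucose + urea + ethanol/3.7
= 2·136 + 4.1 + 4.3 + 189/3.7
= 272 + 4.10 + 4.30 + 51.08
= 331.48 mOsm/kg ≈ 331.5 mOsm/kg
Osmolar gap = measured − calculated = 342 − 331.5 = 10.5 mOsm/kg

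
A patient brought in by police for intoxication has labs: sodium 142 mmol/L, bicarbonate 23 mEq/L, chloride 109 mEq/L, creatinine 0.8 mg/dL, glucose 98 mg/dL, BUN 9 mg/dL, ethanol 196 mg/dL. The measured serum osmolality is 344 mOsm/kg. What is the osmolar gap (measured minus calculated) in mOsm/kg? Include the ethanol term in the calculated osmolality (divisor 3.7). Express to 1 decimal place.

-1.6 mOsm/kg

Calculated osmolality = 2·Na + glucose/18 + BUN/2.8 + ethanol/3.7
= 2·142 + 98/18 + 9/2.8 + 196/3.7
= 284 + 5.44 + 3.21 + 52.97
= 345.62 mOsm/kg ≈ 345.6 mOsm/kg
Osmolar gap = measured − calculated = 344 − 345.6 = -1.6 mOsm/kg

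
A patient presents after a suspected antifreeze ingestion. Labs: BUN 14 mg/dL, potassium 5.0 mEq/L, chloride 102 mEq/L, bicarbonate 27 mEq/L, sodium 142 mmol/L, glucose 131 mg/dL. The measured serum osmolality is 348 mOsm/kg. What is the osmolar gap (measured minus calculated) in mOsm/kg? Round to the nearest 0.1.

Calculated osmolality = 2·Na + glucose/18 + BUN/2.8
= 2·142 + 131/18 + 14/2.8
= 284 + 7.28 + 5
= 296.28 mOsm/kg ≈ 296.3 mOsm/kg
Osmolar gap = measured − calculated = 348 − 296.3 = 51.7 mOsm/kg

51.7 mOsm/kg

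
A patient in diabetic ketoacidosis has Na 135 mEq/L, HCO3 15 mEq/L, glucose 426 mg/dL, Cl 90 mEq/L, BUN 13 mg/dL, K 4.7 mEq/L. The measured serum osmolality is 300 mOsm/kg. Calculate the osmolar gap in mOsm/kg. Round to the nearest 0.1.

1.7 mOsm/kg

Calculated osmolality = 2·Na + glucose/18 + BUN/2.8
= 2·135 + 426/18 + 13/2.8
= 270 + 23.67 + 4.64
= 298.31 mOsm/kg ≈ 298.3 mOsm/kg
Osmolar gap = measured − calculated = 300 − 298.3 = 1.7 mOsm/kg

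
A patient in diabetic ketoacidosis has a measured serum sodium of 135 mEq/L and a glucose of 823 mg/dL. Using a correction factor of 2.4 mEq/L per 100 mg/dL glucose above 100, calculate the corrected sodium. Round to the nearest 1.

Corrected Na = measured Na + 2.4 · (glucose − 100)/100
= 135 + 2.4 · (823 − 100)/100
= 135 + 17.4
= 152.4 mEq/L

152 mEq/L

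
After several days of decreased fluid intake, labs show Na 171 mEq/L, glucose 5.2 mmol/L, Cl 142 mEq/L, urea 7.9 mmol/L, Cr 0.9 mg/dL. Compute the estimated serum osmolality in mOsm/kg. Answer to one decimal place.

Calculated osmolality = 2·Na + glucose + urea
= 2·171 + 5.2 + 7.9
= 342 + 5.20 + 7.90
= 355.1 mOsm/kg

355.1 mOsm/kg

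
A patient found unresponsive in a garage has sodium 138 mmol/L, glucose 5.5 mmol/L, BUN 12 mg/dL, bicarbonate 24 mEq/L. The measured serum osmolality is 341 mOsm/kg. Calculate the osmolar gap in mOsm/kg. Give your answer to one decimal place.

55.2 mOsm/kg

Calculated osmolality = 2·Na + glucose + BUN/2.8
= 2·138 + 5.5 + 12/2.8
= 276 + 5.50 + 4.29
= 285.79 mOsm/kg ≈ 285.8 mOsm/kg
Osmolar gap = measured − calculated = 341 − 285.8 = 55.2 mOsm/kg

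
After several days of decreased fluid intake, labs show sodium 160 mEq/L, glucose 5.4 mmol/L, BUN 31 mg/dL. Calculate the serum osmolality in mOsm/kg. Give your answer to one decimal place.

336.5 mOsm/kg

Calculated osmolality = 2·Na + glucose + BUN/2.8
= 2·160 + 5.4 + 31/2.8
= 320 + 5.40 + 11.07
= 336.47 mOsm/kg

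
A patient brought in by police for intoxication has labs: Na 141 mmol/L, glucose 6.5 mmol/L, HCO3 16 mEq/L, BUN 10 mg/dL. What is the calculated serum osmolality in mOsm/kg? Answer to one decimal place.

292.1 mOsm/kg

Calculated osmolality = 2·Na + glucose + BUN/2.8
= 2·141 + 6.5 + 10/2.8
= 282 + 6.50 + 3.57
= 292.07 mOsm/kg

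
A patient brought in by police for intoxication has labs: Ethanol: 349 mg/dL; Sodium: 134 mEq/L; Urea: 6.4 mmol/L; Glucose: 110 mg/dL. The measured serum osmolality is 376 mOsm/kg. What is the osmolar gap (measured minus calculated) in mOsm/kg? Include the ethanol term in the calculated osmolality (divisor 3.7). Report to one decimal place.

Calculated osmolality = 2·Na + glucose/18 + urea + ethanol/3.7
= 2·134 + 110/18 + 6.4 + 349/3.7
= 268 + 6.11 + 6.40 + 94.32
= 374.83 mOsm/kg ≈ 374.8 mOsm/kg
Osmolar gap = measured − calculated = 376 − 374.8 = 1.2 mOsm/kg

1.2 mOsm/kg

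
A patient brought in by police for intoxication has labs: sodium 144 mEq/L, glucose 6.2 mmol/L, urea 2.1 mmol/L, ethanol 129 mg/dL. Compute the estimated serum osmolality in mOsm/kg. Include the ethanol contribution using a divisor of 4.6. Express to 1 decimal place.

324.3 mOsm/kg

Calculated osmolality = 2·Na + glucose + urea + ethanol/4.6
= 2·144 + 6.2 + 2.1 + 129/4.6
= 288 + 6.20 + 2.10 + 28.04
= 324.34 mOsm/kg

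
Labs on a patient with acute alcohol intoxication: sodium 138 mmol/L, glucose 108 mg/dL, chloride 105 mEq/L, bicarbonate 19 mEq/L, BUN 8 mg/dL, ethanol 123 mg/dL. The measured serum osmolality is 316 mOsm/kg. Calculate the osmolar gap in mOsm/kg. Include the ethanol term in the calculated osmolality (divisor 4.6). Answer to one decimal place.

4.4 mOsm/kg

Calculated osmolality = 2·Na + glucose/18 + BUN/2.8 + ethanol/4.6
= 2·138 + 108/18 + 8/2.8 + 123/4.6
= 276 + 6 + 2.86 + 26.74
= 311.6 mOsm/kg ≈ 311.6 mOsm/kg
Osmolar gap = measured − calculated = 316 − 311.6 = 4.4 mOsm/kg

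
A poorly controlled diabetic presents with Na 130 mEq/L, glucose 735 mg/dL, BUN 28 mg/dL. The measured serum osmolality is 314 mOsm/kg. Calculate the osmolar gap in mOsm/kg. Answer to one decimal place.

3.2 mOsm/kg

Calculated osmolality = 2·Na + glucose/18 + BUN/2.8
= 2·130 + 735/18 + 28/2.8
= 260 + 40.83 + 10
= 310.83 mOsm/kg ≈ 310.8 mOsm/kg
Osmolar gap = measured − calculated = 314 − 310.8 = 3.2 mOsm/kg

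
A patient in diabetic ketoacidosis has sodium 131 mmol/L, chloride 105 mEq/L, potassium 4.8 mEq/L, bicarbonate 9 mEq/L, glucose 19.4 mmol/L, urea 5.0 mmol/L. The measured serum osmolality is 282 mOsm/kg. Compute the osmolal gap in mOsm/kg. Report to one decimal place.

Calculated osmolality = 2·Na + glucose + urea
= 2·131 + 19.4 + 5
= 262 + 19.40 + 5
= 286.4 mOsm/kg ≈ 286.4 mOsm/kg
Osmolar gap = measured − calculated = 282 − 286.4 = -4.4 mOsm/kg

-4.4 mOsm/kg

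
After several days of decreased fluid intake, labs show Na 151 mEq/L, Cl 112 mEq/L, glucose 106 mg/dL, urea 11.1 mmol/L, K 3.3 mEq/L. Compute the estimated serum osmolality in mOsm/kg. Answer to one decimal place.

Calculated osmolality = 2·Na + glucose/18 + urea
= 2·151 + 106/18 + 11.1
= 302 + 5.89 + 11.10
= 318.99 mOsm/kg

319.0 mOsm/kg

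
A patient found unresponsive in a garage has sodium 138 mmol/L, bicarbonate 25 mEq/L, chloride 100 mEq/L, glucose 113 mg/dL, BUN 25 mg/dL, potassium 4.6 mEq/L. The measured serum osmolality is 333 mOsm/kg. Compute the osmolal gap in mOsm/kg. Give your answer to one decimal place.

Calculated osmolality = 2·Na + glucose/18 + BUN/2.8
= 2·138 + 113/18 + 25/2.8
= 276 + 6.28 + 8.93
= 291.21 mOsm/kg ≈ 291.2 mOsm/kg
Osmolar gap = measured − calculated = 333 − 291.2 = 41.8 mOsm/kg

41.8 mOsm/kg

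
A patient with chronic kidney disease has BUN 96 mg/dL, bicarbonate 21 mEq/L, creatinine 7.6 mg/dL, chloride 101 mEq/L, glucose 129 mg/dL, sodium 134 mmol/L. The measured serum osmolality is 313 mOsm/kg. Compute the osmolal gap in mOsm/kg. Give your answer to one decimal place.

3.5 mOsm/kg

Calculated osmolality = 2·Na + glucose/18 + BUN/2.8
= 2·134 + 129/18 + 96/2.8
= 268 + 7.17 + 34.29
= 309.46 mOsm/kg ≈ 309.5 mOsm/kg
Osmolar gap = measured − calculated = 313 − 309.5 = 3.5 mOsm/kg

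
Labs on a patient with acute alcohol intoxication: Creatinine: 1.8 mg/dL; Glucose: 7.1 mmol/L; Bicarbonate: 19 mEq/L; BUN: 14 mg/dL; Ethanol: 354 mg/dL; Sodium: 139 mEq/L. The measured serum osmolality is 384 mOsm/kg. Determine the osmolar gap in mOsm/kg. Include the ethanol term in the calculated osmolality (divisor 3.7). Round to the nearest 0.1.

Calculated osmolality = 2·Na + glucose + BUN/2.8 + ethanol/3.7
= 2·139 + 7.1 + 14/2.8 + 354/3.7
= 278 + 7.10 + 5 + 95.68
= 385.78 mOsm/kg ≈ 385.8 mOsm/kg
Osmolar gap = measured − calculated = 384 − 385.8 = -1.8 mOsm/kg

-1.8 mOsm/kg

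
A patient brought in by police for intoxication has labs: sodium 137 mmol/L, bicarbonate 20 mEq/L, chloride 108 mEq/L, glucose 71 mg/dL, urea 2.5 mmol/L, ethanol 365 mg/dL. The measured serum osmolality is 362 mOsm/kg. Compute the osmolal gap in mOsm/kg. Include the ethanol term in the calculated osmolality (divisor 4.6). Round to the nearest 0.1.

2.2 mOsm/kg

Calculated osmolality = 2·Na + glucose/18 + urea + ethanol/4.6
= 2·137 + 71/18 + 2.5 + 365/4.6
= 274 + 3.94 + 2.50 + 79.35
= 359.79 mOsm/kg ≈ 359.8 mOsm/kg
Osmolar gap = measured − calculated = 362 − 359.8 = 2.2 mOsm/kg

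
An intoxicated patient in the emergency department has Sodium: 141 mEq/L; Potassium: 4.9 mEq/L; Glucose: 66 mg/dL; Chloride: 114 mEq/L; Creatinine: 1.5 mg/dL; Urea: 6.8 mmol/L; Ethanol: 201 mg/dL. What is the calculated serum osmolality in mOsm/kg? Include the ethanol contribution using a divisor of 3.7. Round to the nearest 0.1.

346.8 mOsm/kg

Calculated osmolality = 2·Na + glucose/18 + urea + ethanol/3.7
= 2·141 + 66/18 + 6.8 + 201/3.7
= 282 + 3.67 + 6.80 + 54.32
= 346.79 mOsm/kg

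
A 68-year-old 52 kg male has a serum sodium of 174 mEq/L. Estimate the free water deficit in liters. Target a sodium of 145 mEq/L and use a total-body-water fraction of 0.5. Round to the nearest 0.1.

TBW = 0.5 · 52 = 26 L
Free water deficit = TBW · (Na/145 − 1)
= 26 · (174/145 − 1)
= 26 · 0.2
= 5.2 L

5.2 L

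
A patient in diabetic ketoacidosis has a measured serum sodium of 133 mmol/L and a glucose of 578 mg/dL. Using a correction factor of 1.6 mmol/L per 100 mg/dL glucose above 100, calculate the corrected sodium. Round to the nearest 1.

Corrected Na = measured Na + 1.6 · (glucose − 100)/100
= 133 + 1.6 · (578 − 100)/100
= 133 + 7.6
= 140.6 mmol/L

141 mmol/L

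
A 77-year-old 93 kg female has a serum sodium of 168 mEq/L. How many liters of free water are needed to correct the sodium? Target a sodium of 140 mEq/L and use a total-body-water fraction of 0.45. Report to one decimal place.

TBW = 0.45 · 93 = 41.85 L
Free water deficit = TBW · (Na/140 − 1)
= 41.85 · (168/140 − 1)
= 41.85 · 0.2
= 8.37 L

8.4 L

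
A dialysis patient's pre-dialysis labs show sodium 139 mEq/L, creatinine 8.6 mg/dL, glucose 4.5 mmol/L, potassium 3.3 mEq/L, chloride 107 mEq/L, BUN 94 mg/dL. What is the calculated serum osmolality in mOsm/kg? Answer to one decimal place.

Calculated osmolality = 2·Na + glucose + BUN/2.8
= 2·139 + 4.5 + 94/2.8
= 278 + 4.50 + 33.57
= 316.07 mOsm/kg

316.1 mOsm/kg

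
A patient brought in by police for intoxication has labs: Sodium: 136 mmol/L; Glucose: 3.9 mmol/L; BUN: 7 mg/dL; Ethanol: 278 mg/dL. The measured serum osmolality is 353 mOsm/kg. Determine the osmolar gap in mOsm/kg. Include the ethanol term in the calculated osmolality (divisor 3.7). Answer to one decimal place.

Calculated osmolality = 2·Na + glucose + BUN/2.8 + ethanol/3.7
= 2·136 + 3.9 + 7/2.8 + 278/3.7
= 272 + 3.90 + 2.50 + 75.14
= 353.54 mOsm/kg ≈ 353.5 mOsm/kg
Osmolar gap = measured − calculated = 353 − 353.5 = -0.5 mOsm/kg

-0.5 mOsm/kg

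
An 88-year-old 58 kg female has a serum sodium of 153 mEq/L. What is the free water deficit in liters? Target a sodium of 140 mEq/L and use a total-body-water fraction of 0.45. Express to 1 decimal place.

2.4 L

TBW = 0.45 · 58 = 26.1 L
Free water deficit = TBW · (Na/140 − 1)
= 26.1 · (153/140 − 1)
= 26.1 · 0.0929
= 2.42 L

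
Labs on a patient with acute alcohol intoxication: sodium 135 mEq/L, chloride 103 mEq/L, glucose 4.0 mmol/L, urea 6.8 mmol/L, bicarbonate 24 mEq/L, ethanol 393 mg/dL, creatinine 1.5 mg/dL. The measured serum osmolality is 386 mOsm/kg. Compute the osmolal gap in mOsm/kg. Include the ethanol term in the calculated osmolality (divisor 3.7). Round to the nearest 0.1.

-1.0 mOsm/kg

Calculated osmolality = 2·Na + glucose + urea + ethanol/3.7
= 2·135 + 4 + 6.8 + 393/3.7
= 270 + 4 + 6.80 + 106.22
= 387.02 mOsm/kg ≈ 387.0 mOsm/kg
Osmolar gap = measured − calculated = 386 − 387.0 = -1.0 mOsm/kg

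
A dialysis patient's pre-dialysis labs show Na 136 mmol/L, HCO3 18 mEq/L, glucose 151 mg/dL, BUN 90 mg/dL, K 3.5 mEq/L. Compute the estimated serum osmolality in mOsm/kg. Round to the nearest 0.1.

312.5 mOsm/kg

Calculated osmolality = 2·Na + glucose/18 + BUN/2.8
= 2·136 + 151/18 + 90/2.8
= 272 + 8.39 + 32.14
= 312.53 mOsm/kg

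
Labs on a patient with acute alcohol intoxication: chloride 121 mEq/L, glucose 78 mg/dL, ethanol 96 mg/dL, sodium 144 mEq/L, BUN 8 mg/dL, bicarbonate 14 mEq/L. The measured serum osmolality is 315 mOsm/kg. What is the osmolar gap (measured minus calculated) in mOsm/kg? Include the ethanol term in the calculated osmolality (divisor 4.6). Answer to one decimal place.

Calculated osmolality = 2·Na + glucose/18 + BUN/2.8 + ethanol/4.6
= 2·144 + 78/18 + 8/2.8 + 96/4.6
= 288 + 4.33 + 2.86 + 20.87
= 316.06 mOsm/kg ≈ 316.1 mOsm/kg
Osmolar gap = measured − calculated = 315 − 316.1 = -1.1 mOsm/kg

-1.1 mOsm/kg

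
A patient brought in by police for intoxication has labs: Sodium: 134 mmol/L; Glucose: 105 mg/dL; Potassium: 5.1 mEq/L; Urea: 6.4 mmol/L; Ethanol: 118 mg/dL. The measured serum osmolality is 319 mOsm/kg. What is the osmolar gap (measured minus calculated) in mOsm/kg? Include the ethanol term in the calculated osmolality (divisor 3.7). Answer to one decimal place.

6.9 mOsm/kg

Calculated osmolality = 2·Na + glucose/18 + urea + ethanol/3.7
= 2·134 + 105/18 + 6.4 + 118/3.7
= 268 + 5.83 + 6.40 + 31.89
= 312.12 mOsm/kg ≈ 312.1 mOsm/kg
Osmolar gap = measured − calculated = 319 − 312.1 = 6.9 mOsm/kg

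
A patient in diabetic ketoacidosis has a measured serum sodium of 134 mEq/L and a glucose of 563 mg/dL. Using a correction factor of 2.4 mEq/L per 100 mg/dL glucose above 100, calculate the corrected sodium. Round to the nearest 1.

145 mEq/L

Corrected Na = measured Na + 2.4 · (glucose − 100)/100
= 134 + 2.4 · (563 − 100)/100
= 134 + 11.1
= 145.1 mEq/L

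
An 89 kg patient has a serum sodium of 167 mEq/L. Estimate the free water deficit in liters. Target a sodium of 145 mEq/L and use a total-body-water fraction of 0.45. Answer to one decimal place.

6.1 L

TBW = 0.45 · 89 = 40.05 L
Free water deficit = TBW · (Na/145 − 1)
= 40.05 · (167/145 − 1)
= 40.05 · 0.1517
= 6.08 L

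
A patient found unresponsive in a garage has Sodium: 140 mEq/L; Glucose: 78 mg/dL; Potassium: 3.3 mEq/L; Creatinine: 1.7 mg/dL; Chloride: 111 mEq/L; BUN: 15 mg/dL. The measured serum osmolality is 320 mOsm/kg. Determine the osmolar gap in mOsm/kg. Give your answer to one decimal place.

30.3 mOsm/kg

Calculated osmolality = 2·Na + glucose/18 + BUN/2.8
= 2·140 + 78/18 + 15/2.8
= 280 + 4.33 + 5.36
= 289.69 mOsm/kg ≈ 289.7 mOsm/kg
Osmolar gap = measured − calculated = 320 − 289.7 = 30.3 mOsm/kg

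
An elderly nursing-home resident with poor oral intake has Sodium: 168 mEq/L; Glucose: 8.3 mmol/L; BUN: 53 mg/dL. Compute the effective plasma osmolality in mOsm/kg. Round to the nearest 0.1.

Effective osmolality excludes urea (freely permeant across cell membranes):
2·Na + glucose
= 2·168 + 8.3
= 336 + 8.3
= 344.3 mOsm/kg

344.3 mOsm/kg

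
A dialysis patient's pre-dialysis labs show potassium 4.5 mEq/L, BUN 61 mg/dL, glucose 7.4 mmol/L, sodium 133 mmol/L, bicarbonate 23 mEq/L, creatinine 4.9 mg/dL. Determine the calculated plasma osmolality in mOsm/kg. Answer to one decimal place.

Calculated osmolality = 2·Na + glucose + BUN/2.8
= 2·133 + 7.4 + 61/2.8
= 266 + 7.40 + 21.79
= 295.19 mOsm/kg

295.2 mOsm/kg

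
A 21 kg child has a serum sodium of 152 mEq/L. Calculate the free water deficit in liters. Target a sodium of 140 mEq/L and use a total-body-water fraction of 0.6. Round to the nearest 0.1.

1.1 L

TBW = 0.6 · 21 = 12.6 L
Free water deficit = TBW · (Na/140 − 1)
= 12.6 · (152/140 − 1)
= 12.6 · 0.0857
= 1.08 L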